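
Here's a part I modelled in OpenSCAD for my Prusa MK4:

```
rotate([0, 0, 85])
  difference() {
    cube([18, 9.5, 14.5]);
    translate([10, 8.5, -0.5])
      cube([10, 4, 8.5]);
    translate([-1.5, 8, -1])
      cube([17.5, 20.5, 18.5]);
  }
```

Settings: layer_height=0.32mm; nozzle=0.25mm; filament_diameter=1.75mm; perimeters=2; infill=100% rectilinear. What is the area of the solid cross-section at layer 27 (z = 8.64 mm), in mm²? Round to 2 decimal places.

At z = 8.64 mm: the cube is present — its section is the full 18×9.5 rectangle (area 171.00 mm²); the cube at (10, 8.5) is absent (z outside [-0.5, 8]); the 17.5×20.5 cube at (-1.5, 8) contributes its full rectangle (area 358.75 mm²); After the difference (first − rest): starting from the 18×9.5 cube (171.00 mm²), the 17.5×20.5 cube at (-1.5, 8) partially overlaps it — only the 24.00 mm² overlap (of its 358.75 mm²) is removed, clipping the outline — area = 147.00 mm²; (rotated 85° about Z; rotation is an isometry so areas/perimeters/island counts are preserved). Overall, the cross-section is a single solid region. Net area = 147.00 mm².

147.00 mm²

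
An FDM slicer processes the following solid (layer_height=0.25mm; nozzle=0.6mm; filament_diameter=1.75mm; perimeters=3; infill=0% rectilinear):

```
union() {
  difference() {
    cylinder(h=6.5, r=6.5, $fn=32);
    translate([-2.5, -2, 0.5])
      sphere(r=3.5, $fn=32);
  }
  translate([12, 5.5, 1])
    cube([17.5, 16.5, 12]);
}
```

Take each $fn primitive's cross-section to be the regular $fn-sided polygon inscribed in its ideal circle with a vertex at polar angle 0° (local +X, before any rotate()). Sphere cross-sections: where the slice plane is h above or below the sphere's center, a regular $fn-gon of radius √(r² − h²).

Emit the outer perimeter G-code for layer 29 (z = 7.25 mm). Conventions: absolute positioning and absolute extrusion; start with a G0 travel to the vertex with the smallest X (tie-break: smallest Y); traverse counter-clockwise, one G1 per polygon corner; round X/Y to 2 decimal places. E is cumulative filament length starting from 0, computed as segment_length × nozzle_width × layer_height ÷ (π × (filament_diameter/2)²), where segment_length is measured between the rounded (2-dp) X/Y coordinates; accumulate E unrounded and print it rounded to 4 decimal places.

G0 X12.00 Y5.50 Z7.25
G1 X29.50 Y5.50 E1.0913
G1 X29.50 Y22.00 E2.1203
G1 X12.00 Y22.00 E3.2117
G1 X12.00 Y5.50 E4.2407

At z = 7.25 mm: the cylinder does not reach this height (z outside [0, 6.5]); the sphere at (-2.5, -2) is not intersected at this z (|z−center|=6.750 > r=3.5); Subtracting the remaining from the first: the first operand is absent here, so nothing remains; the cube at (12, 5.5) (footprint 17.5×16.5) is included at this height; Taking the union: only the 17.5×16.5 cube at (12, 5.5) is present, so the union is just that shape — 1 connected region. The outline is a single polygon with 4 vertices. Extrusion per mm of travel: 0.6 × 0.25 / (π × 0.875²) = 0.062363. Accumulating E over each segment gives final E = 4.2407.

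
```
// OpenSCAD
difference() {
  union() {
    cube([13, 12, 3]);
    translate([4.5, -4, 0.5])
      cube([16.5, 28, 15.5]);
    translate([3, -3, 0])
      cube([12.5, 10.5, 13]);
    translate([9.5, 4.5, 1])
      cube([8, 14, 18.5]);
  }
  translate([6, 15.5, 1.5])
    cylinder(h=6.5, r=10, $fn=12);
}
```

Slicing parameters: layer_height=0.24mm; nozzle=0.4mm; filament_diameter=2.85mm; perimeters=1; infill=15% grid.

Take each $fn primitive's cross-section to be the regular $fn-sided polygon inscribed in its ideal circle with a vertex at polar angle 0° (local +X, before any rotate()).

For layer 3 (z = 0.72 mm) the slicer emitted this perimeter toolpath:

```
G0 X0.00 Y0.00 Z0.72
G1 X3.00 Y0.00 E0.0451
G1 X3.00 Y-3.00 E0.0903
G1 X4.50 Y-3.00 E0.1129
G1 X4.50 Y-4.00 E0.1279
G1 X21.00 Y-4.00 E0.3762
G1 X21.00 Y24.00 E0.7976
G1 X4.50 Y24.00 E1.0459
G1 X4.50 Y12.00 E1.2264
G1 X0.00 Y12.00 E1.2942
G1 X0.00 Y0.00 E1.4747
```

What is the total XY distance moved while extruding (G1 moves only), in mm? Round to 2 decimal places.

98.00 mm

Sum the Euclidean lengths of each G1 segment: total = 98.00 mm.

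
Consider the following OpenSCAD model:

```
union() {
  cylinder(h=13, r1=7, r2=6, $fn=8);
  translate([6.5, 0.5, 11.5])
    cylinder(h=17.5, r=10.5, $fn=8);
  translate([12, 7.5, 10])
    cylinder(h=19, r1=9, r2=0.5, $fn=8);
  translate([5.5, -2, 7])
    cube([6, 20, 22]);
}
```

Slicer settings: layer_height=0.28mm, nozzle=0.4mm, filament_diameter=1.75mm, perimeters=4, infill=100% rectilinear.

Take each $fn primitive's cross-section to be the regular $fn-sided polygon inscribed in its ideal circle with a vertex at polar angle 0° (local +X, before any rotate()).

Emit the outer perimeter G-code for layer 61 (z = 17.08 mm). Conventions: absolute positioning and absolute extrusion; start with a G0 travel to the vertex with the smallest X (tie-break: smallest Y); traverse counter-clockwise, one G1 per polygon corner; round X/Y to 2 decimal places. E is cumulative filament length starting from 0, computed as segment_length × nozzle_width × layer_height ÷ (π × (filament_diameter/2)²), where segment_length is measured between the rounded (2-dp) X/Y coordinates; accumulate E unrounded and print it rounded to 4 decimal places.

At z = 17.08 mm: the cone is not intersected at this z (z outside [0, 13]); the r=10.5 cylinder at (6.5, 0.5) contributes a regular 8-gon of circumradius 10.5; the cone at (12, 7.5) contributes a regular 8-gon of circumradius 5.833 (interpolated between r1=9 and r2=0.5 at t=0.373); the cube at (5.5, -2) is present — its section is the full 6×20 rectangle; Combining (union): the regions partially overlap (shared area 135.84 mm²), so overlapping operands fuse into one piece — 1 connected region. The outline is a single polygon with 15 vertices. Extrusion per mm of travel: 0.4 × 0.28 / (π × 0.875²) = 0.046564. Accumulating E over each segment gives final E = 3.8460.

G0 X-4.00 Y0.50 Z17.08
G1 X-0.92 Y-6.92 E0.3741
G1 X6.50 Y-10.00 E0.7482
G1 X13.92 Y-6.92 E1.1223
G1 X17.00 Y0.50 E1.4964
G1 X15.86 Y3.26 E1.6354
G1 X16.12 Y3.38 E1.6487
G1 X17.83 Y7.50 E1.8565
G1 X16.12 Y11.62 E2.0642
G1 X12.00 Y13.33 E2.2719
G1 X11.50 Y13.13 E2.2970
G1 X11.50 Y18.00 E2.5237
G1 X5.50 Y18.00 E2.8031
G1 X5.50 Y10.59 E3.1481
G1 X-0.92 Y7.92 E3.4719
G1 X-4.00 Y0.50 E3.8460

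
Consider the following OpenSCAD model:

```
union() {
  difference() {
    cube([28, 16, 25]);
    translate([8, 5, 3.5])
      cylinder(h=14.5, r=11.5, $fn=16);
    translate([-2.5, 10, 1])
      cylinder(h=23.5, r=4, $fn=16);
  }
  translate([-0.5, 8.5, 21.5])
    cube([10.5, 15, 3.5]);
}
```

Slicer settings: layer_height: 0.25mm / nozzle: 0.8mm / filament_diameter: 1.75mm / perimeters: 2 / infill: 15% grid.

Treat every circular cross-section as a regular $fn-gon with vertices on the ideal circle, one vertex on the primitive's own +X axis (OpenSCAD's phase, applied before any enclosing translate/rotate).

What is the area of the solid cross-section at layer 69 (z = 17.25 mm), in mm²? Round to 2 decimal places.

At z = 17.25 mm: the cube (footprint 28×16) is included at this height (area 448.00 mm²); the r=11.5 cylinder at (8, 5) contributes a regular 16-gon of circumradius 11.5 (area = (16/2)·11.500²·sin(360°/16) = 404.88 mm²); the r=4 cylinder at (-2.5, 10) contributes a regular 16-gon of circumradius 4 (area = (16/2)·4.000²·sin(360°/16) = 48.98 mm²); After the difference (first − rest): starting from the 28×16 cube (448.00 mm²), the r=11.5 cylinder at (8, 5) partially overlaps it — only the 277.49 mm² overlap (of its 404.88 mm²) is removed, clipping the outline; the r=4 cylinder at (-2.5, 10) misses the remaining region (no effect) — area = 170.51 mm²; the cube at (-0.5, 8.5) does not reach this height (z outside [21.5, 25]); Combining (union): only that combined region is present, so the union is just that shape — area = 170.51 mm². Overall, the cross-section has 2 separate islands. Net area = 170.51 mm².

170.51 mm²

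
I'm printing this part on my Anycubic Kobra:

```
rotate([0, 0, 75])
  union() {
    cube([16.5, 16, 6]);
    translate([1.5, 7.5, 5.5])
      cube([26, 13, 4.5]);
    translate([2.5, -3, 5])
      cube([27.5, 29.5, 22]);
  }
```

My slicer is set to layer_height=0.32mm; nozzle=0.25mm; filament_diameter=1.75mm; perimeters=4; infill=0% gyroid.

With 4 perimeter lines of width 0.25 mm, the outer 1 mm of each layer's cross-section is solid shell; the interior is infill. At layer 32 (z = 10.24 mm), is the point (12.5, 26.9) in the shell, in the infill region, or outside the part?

outside

At z = 10.24 mm: the cube is absent (z outside [0, 6]); the cube at (1.5, 7.5) does not reach this height (z outside [5.5, 10]); the cube at (2.5, -3) is present — its section is the full 27.5×29.5 rectangle; Combining (union): only the 27.5×29.5 cube at (2.5, -3) is present, so the union is just that shape — 1 connected region; (rotated 75° about Z; rotation is an isometry so areas/perimeters/island counts are preserved). Overall, the cross-section is a single solid region. Undo the 75° rotation: the query point maps to (29.219, -5.112) in the un-rotated model frame. The nearest boundary edge runs (2.50, -3.00)→(30.00, -3.00); distance from the point to it = 2.11 mm. The point is not inside any of the regions above, so it lies outside the cross-section (2.11 mm from the nearest boundary).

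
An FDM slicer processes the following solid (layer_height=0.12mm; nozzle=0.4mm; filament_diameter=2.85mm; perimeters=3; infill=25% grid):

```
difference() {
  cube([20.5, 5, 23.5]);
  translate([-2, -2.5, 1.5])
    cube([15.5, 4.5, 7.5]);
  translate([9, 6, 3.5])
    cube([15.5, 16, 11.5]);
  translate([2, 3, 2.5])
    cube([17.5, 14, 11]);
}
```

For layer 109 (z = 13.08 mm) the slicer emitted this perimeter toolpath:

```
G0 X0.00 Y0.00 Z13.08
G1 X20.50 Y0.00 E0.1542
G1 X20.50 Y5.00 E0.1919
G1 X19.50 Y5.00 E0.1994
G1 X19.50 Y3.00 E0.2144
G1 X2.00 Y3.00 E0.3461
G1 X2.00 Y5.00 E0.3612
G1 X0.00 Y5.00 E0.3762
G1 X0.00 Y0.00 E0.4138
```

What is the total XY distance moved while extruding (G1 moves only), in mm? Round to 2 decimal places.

Sum the Euclidean lengths of each G1 segment: total = 55.00 mm.

55.00 mm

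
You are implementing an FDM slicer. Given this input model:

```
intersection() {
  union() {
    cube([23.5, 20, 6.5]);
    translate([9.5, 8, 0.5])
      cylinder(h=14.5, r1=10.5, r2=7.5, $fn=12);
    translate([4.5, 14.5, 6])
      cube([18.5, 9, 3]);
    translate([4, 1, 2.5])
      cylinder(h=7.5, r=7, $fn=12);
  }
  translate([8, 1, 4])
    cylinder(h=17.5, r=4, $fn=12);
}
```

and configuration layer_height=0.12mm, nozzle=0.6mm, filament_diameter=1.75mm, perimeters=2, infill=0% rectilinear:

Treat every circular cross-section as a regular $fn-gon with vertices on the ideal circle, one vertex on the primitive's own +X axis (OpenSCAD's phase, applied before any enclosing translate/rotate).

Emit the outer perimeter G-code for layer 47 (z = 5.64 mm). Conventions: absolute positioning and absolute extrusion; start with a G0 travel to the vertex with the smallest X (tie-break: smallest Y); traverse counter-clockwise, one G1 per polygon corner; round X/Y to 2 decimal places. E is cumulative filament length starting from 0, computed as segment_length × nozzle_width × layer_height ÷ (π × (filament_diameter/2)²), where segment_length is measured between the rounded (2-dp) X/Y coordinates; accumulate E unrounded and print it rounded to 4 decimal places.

At z = 5.64 mm: the cube is present — its section is the full 23.5×20 rectangle; the cone at (9.5, 8) contributes a regular 12-gon of circumradius 9.437 (interpolated between r1=10.5 and r2=7.5 at t=0.354); the cube at (4.5, 14.5) is not intersected at this z (z outside [6, 9]); the cylinder at (4, 1): section is a regular 12-gon, circumradius r=7; Taking the union: the regions partially overlap (shared area 338.11 mm²), so overlapping operands fuse into one piece — 1 connected region; the cylinder at (8, 1): section is a regular 12-gon, circumradius r=4; Taking the intersection: the r=4 cylinder at (8, 1) partially overlaps the result so far; clipping to the common part keeps 47.36 mm² — 1 connected region. The outline is a single polygon with 14 vertices. Extrusion per mm of travel: 0.6 × 0.12 / (π × 0.875²) = 0.029934. Accumulating E over each segment gives final E = 0.7524.

G0 X4.00 Y1.00 Z5.64
G1 X4.54 Y-1.00 E0.0620
G1 X6.00 Y-2.46 E0.1238
G1 X8.00 Y-3.00 E0.1858
G1 X10.00 Y-2.46 E0.2478
G1 X10.10 Y-2.37 E0.2519
G1 X10.41 Y-1.19 E0.2884
G1 X11.49 Y-0.90 E0.3219
G1 X12.00 Y1.00 E0.3808
G1 X11.46 Y3.00 E0.4428
G1 X10.00 Y4.46 E0.5046
G1 X8.00 Y5.00 E0.5666
G1 X6.00 Y4.46 E0.6286
G1 X4.54 Y3.00 E0.6904
G1 X4.00 Y1.00 E0.7524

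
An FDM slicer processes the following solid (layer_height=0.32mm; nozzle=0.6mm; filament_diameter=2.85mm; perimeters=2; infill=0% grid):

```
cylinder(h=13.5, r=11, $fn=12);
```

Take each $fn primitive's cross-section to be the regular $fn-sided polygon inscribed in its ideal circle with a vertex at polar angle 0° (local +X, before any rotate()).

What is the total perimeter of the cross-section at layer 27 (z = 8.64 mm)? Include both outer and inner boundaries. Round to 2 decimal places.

At z = 8.64 mm: the r=11 cylinder gives a regular 12-gon of circumradius 11 (constant along its height) (perimeter = 2·12·11.000·sin(180°/12) = 68.33 mm). Overall, the cross-section is a single solid region. Total boundary length (outer) = 68.33 mm.

68.33 mm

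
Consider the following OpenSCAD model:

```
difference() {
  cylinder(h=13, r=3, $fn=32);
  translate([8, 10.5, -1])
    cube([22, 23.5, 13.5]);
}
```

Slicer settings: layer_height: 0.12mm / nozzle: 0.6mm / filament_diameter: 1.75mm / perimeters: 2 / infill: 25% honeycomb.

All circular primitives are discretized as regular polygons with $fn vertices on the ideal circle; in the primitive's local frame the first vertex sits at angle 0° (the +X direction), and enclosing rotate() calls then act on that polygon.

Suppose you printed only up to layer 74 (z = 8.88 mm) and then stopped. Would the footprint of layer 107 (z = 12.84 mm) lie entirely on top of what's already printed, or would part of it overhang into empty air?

Compare the two slices. At z = 8.88: the r=3 cylinder contributes a regular 32-gon of circumradius 3 (area = (32/2)·3.000²·sin(360°/32) = 28.09 mm²); the cube at (8, 10.5) (footprint 22×23.5) is included at this height (area 517.00 mm²); Taking the first minus the rest: starting from the r=3 cylinder (28.09 mm²), the 22×23.5 cube at (8, 10.5) misses the remaining region (no effect) — area = 28.09 mm². At z = 12.84: the r=3 cylinder contributes a regular 32-gon of circumradius 3 (area = (32/2)·3.000²·sin(360°/32) = 28.09 mm²); the cube at (8, 10.5) is not intersected at this z (z outside [-1, 12.5]); Subtracting the remaining from the first: none of the subtracted shapes is present at this height, so the r=3 cylinder is unchanged — area = 28.09 mm². Checking containment: the cross-section at z = 12.84 is a subset of the cross-section at z = 8.88.

entirely on top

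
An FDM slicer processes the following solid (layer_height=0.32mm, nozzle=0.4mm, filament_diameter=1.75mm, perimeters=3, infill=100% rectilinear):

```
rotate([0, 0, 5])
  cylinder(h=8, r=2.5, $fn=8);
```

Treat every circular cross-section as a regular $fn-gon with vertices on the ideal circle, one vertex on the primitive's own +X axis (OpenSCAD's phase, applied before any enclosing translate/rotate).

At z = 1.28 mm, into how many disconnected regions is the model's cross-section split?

At z = 1.28 mm: the cylinder: section is a regular 8-gon, circumradius r=2.5; (whole slice rotated 5° about Z — lengths, areas and connectivity unchanged). The result has 1 disconnected region.

1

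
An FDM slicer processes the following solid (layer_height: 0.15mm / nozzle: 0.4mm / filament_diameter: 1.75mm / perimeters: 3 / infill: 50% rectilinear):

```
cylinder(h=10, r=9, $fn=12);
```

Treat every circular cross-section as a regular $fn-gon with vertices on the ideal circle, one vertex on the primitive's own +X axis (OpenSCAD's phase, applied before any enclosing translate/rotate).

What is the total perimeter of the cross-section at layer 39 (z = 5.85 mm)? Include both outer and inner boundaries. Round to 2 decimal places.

At z = 5.85 mm: the r=9 cylinder contributes a regular 12-gon of circumradius 9 (perimeter = 2·12·9.000·sin(180°/12) = 55.90 mm). Overall, the cross-section is a single solid region. Total boundary length (outer) = 55.90 mm.

55.90 mm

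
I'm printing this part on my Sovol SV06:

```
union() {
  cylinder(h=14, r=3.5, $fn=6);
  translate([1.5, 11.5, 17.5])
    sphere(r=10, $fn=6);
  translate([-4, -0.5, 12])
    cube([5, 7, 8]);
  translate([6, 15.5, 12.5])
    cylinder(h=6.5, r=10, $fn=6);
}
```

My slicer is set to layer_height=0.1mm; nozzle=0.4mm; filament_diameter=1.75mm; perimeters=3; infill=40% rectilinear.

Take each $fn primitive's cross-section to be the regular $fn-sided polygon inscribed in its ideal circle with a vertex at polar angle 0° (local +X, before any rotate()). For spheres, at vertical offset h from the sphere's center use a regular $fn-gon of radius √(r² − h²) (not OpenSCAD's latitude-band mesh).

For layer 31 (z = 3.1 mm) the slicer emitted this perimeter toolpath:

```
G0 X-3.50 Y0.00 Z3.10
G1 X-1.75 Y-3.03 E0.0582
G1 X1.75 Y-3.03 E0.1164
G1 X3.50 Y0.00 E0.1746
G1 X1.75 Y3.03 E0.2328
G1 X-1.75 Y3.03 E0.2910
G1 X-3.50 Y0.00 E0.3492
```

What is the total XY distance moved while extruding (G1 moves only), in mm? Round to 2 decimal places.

21.00 mm

Sum the Euclidean lengths of each G1 segment: total = 21.00 mm.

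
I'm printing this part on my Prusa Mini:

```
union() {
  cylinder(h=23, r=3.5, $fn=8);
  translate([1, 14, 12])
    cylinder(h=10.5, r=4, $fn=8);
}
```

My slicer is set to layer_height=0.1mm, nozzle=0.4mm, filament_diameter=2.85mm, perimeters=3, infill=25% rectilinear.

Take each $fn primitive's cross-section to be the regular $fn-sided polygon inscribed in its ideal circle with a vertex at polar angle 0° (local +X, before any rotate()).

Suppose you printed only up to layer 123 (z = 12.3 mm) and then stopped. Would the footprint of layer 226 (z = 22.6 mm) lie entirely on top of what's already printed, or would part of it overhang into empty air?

Compare the two slices. At z = 12.3: the r=3.5 cylinder contributes a regular 8-gon of circumradius 3.5 (area = (8/2)·3.500²·sin(360°/8) = 34.65 mm²); the r=4 cylinder at (1, 14) contributes a regular 8-gon of circumradius 4 (area = (8/2)·4.000²·sin(360°/8) = 45.25 mm²); Combining (union): the 2 present regions are separate (no shared area or edge), so areas and boundary lengths simply add and each stays a separate island — area = 79.90 mm². At z = 22.6: the r=3.5 cylinder gives a regular 8-gon of circumradius 3.5 (constant along its height) (area = (8/2)·3.500²·sin(360°/8) = 34.65 mm²); the cylinder at (1, 14) is absent (z outside [12, 22.5]); Combining (union): only the r=3.5 cylinder is present, so the union is just that shape — area = 34.65 mm². Checking containment: the cross-section at z = 22.6 is a subset of the cross-section at z = 12.3.

entirely on top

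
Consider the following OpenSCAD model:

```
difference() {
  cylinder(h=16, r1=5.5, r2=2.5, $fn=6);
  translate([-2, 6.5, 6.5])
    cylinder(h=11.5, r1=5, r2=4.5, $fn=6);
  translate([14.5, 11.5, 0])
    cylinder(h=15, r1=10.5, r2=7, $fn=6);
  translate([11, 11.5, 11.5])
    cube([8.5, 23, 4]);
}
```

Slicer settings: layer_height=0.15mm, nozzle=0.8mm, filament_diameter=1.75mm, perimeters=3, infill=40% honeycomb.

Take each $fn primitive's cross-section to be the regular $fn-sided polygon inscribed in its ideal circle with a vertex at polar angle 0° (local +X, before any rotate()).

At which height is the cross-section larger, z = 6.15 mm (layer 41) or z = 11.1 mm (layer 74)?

Layer 41 (z = 6.15): the cone (r1=5.5→r2=2.5) has section circumradius 4.347 here — a regular 6-gon (area = (6/2)·4.347²·sin(360°/6) = 49.09 mm²); the cone at (-2, 6.5) does not reach this height (z outside [6.5, 18]); the cone at (14.5, 11.5) contributes a regular 6-gon of circumradius 9.065 (interpolated between r1=10.5 and r2=7 at t=0.410) (area = (6/2)·9.065²·sin(360°/6) = 213.49 mm²); the cube at (11, 11.5) is absent (z outside [11.5, 15.5]); After the difference (first − rest): starting from the cone (49.09 mm²), the cone at (14.5, 11.5) misses the remaining region (no effect) — area = 49.09 mm². So its area = 49.09 mm². Layer 74 (z = 11.1): the cone: at t=0.694 of its height the radius interpolates to r₁+(r₂−r₁)t = 3.419, giving a regular 6-gon of that circumradius (area = (6/2)·3.419²·sin(360°/6) = 30.37 mm²); the cone at (-2, 6.5) contributes a regular 6-gon of circumradius 4.800 (interpolated between r1=5 and r2=4.5 at t=0.400) (area = (6/2)·4.800²·sin(360°/6) = 59.86 mm²); the cone at (14.5, 11.5) (r1=10.5→r2=7) has section circumradius 7.910 here — a regular 6-gon (area = (6/2)·7.910²·sin(360°/6) = 162.56 mm²); the cube at (11, 11.5) does not reach this height (z outside [11.5, 15.5]); Taking the first minus the rest: starting from the cone (30.37 mm²), the cone at (-2, 6.5) partially overlaps it — only the 1.52 mm² overlap (of its 59.86 mm²) is removed, clipping the outline; the cone at (14.5, 11.5) misses the remaining region (no effect) — area = 28.84 mm². So its area = 28.84 mm². Layer 41 is larger (49.09 vs 28.84 mm²).

layer 41 (z = 6.15 mm)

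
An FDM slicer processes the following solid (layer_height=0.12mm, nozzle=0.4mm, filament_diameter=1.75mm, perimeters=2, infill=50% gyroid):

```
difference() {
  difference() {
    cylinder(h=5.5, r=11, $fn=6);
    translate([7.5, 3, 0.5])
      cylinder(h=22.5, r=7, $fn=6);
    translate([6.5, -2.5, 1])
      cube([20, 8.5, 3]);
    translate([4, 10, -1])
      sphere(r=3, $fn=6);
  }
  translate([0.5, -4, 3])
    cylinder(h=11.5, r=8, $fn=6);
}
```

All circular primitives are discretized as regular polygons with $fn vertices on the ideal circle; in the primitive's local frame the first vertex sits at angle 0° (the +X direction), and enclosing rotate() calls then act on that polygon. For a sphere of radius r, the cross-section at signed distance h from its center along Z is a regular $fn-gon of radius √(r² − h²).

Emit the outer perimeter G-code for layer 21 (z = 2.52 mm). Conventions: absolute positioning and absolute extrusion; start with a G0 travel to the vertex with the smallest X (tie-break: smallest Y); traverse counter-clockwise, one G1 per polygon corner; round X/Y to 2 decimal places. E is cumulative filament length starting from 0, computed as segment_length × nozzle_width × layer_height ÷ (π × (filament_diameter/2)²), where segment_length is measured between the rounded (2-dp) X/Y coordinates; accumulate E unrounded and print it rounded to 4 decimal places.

G0 X-11.00 Y0.00 Z2.52
G1 X-5.50 Y-9.53 E0.2196
G1 X5.50 Y-9.53 E0.4391
G1 X9.23 Y-3.06 E0.5881
G1 X4.00 Y-3.06 E0.6925
G1 X0.50 Y3.00 E0.8322
G1 X4.00 Y9.06 E0.9718
G1 X5.77 Y9.06 E1.0071
G1 X5.50 Y9.53 E1.0180
G1 X-5.50 Y9.53 E1.2375
G1 X-11.00 Y0.00 E1.4571

At z = 2.52 mm: the cylinder: section is a regular 6-gon, circumradius r=11; the cylinder at (7.5, 3): section is a regular 6-gon, circumradius r=7; the cube at (6.5, -2.5) is present — its section is the full 20×8.5 rectangle; the sphere at (4, 10) is absent (|z−center|=3.520 > r=3); Taking the first minus the rest: starting from the r=11 cylinder, the r=7 cylinder at (7.5, 3) partially overlaps it — only the 79.67 mm² overlap (of its 127.31 mm²) is removed, clipping the outline; the 20×8.5 cube at (6.5, -2.5) misses the remaining region (no effect) — 1 connected region; the cylinder at (0.5, -4) is absent (z outside [3, 14.5]); After the difference (first − rest): none of the subtracted shapes is present at this height, so that combined region is unchanged — 1 connected region. The outline is a single polygon with 10 vertices. Extrusion per mm of travel: 0.4 × 0.12 / (π × 0.875²) = 0.019956. Accumulating E over each segment gives final E = 1.4571.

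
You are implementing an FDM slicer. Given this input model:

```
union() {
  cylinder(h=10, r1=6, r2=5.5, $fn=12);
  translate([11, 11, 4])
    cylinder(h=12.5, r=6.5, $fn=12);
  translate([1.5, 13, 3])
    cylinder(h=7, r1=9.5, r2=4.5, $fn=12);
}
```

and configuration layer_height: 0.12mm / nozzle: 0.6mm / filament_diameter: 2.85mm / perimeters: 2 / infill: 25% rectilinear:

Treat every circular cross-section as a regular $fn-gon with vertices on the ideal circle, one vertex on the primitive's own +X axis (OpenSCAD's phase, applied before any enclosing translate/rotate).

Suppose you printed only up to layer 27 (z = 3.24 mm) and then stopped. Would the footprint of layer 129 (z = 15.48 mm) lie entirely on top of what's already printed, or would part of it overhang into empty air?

Compare the two slices. At z = 3.24: the cone: at t=0.324 of its height the radius interpolates to r₁+(r₂−r₁)t = 5.838, giving a regular 12-gon of that circumradius (area = (12/2)·5.838²·sin(360°/12) = 102.25 mm²); the cylinder at (11, 11) is not intersected at this z (z outside [4, 16.5]); the cone at (1.5, 13): at t=0.034 of its height the radius interpolates to r₁+(r₂−r₁)t = 9.329, giving a regular 12-gon of that circumradius (area = (12/2)·9.329²·sin(360°/12) = 261.07 mm²); Combining (union): the regions partially overlap — summed areas 363.31 mm² minus the doubly-counted overlap 7.89 mm² gives 355.42 mm² — area = 355.42 mm². At z = 15.48: the cone is absent (z outside [0, 10]); the r=6.5 cylinder at (11, 11) contributes a regular 12-gon of circumradius 6.5 (area = (12/2)·6.500²·sin(360°/12) = 126.75 mm²); the cone at (1.5, 13) is not intersected at this z (z outside [3, 10]); Combining (union): only the r=6.5 cylinder at (11, 11) is present, so the union is just that shape — area = 126.75 mm². Checking containment: at z = 15.48 the cross-section extends beyond the z = 3.24 cross-section by about 80.04 mm².

part overhangs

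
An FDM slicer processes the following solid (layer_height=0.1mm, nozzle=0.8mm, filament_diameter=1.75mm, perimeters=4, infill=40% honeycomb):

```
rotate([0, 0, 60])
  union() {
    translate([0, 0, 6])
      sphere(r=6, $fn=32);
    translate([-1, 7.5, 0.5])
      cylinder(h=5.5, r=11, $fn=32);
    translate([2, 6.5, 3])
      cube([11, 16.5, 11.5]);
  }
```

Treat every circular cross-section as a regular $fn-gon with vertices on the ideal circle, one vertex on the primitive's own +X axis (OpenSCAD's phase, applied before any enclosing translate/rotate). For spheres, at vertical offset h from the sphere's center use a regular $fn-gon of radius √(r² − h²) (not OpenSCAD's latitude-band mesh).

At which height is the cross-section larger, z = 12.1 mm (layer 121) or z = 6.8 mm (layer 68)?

layer 68 (z = 6.8 mm)

Layer 121 (z = 12.1): the sphere is not intersected at this z (|z−center|=6.100 > r=6); the cylinder at (-1, 7.5) is not intersected at this z (z outside [0.5, 6]); the 11×16.5 cube at (2, 6.5) contributes its full rectangle (area 181.50 mm²); Taking the union: only the 11×16.5 cube at (2, 6.5) is present, so the union is just that shape — area = 181.50 mm²; (whole slice rotated 60° about Z — lengths, areas and connectivity unchanged). So its area = 181.50 mm². Layer 68 (z = 6.8): the sphere: section is a regular 32-gon, circumradius = √(r²−h²) = √(6²−0.8²) = 5.946 (area = (32/2)·5.946²·sin(360°/32) = 110.37 mm²); the cylinder at (-1, 7.5) is not intersected at this z (z outside [0.5, 6]); the cube at (2, 6.5) (footprint 11×16.5) is included at this height (area 181.50 mm²); Taking the union: the 2 present regions are separate (no shared area or edge), so areas and boundary lengths simply add and each stays a separate island — area = 291.87 mm²; (rotated 60° about Z; rotation is an isometry so areas/perimeters/island counts are preserved). So its area = 291.87 mm². Layer 68 is larger (291.87 vs 181.50 mm²).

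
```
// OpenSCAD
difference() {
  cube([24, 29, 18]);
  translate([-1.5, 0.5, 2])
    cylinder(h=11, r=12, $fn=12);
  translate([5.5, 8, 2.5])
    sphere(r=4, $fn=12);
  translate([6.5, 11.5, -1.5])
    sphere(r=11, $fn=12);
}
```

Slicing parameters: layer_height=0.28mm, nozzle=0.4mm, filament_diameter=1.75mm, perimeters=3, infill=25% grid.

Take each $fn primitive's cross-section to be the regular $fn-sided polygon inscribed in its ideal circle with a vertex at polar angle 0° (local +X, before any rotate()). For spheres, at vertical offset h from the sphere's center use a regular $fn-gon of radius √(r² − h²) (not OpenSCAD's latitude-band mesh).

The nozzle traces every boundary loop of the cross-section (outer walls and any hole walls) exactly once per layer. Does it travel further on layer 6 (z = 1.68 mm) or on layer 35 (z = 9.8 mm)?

layer 6 (z = 1.68 mm)

Layer 6 (z = 1.68): the 24×29 cube contributes its full rectangle (perimeter 106.00 mm); the cylinder at (-1.5, 0.5) is not intersected at this z (z outside [2, 13]); the r=4 sphere at (5.5, 8) slices to a regular 12-gon of circumradius 3.915 (√(r²−h²) with h=0.82 from center) (perimeter = 2·12·3.915·sin(180°/12) = 24.32 mm); the sphere at (6.5, 11.5): section is a regular 12-gon, circumradius = √(r²−h²) = √(11²−3.18²) = 10.530 (perimeter = 2·12·10.530·sin(180°/12) = 65.41 mm); After the difference (first − rest): starting from the 24×29 cube, the r=4 sphere at (5.5, 8) lies wholly inside it (removes its full 45.98 mm² and its 24.32 mm outline becomes a hole wall); the r=11 sphere at (6.5, 11.5) partially overlaps it — only the 244.81 mm² overlap (of its 332.66 mm²) is removed, clipping the outline — boundary = 137.33 mm. So its perimeter = 137.33 mm. Layer 35 (z = 9.8): the cube (footprint 24×29) is included at this height (perimeter 106.00 mm); the r=12 cylinder at (-1.5, 0.5) gives a regular 12-gon of circumradius 12 (constant along its height) (perimeter = 2·12·12.000·sin(180°/12) = 74.54 mm); the sphere at (5.5, 8) does not reach this height (|z−center|=7.300 > r=4); the sphere at (6.5, 11.5) is not intersected at this z (|z−center|=11.300 > r=11); Subtracting the remaining from the first: starting from the 24×29 cube, the r=12 cylinder at (-1.5, 0.5) partially overlaps it — only the 95.52 mm² overlap (of its 432.00 mm²) is removed, clipping the outline — boundary = 101.14 mm. So its perimeter = 101.14 mm. Layer 6 is larger (137.33 vs 101.14 mm).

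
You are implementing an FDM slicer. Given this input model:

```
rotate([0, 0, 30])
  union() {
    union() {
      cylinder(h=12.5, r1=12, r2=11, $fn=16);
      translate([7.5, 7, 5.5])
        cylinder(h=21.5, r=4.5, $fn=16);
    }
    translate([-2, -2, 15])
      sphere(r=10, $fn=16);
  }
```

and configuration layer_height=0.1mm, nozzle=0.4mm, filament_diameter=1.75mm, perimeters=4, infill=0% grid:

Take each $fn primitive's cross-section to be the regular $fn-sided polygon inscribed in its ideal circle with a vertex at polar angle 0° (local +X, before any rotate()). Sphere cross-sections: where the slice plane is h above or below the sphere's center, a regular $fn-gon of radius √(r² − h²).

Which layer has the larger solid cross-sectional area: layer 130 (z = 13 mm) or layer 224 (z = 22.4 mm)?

Layer 130 (z = 13): the cone is absent (z outside [0, 12.5]); the cylinder at (7.5, 7): section is a regular 16-gon, circumradius r=4.5 (area = (16/2)·4.500²·sin(360°/16) = 61.99 mm²); Merging all regions: only the r=4.5 cylinder at (7.5, 7) is present, so the union is just that shape — area = 61.99 mm²; the r=10 sphere at (-2, -2) slices to a regular 16-gon of circumradius 9.798 (√(r²−h²) with h=2 from center) (area = (16/2)·9.798²·sin(360°/16) = 293.90 mm²); Taking the union: the regions partially overlap — summed areas 355.90 mm² minus the doubly-counted overlap 3.32 mm² gives 352.58 mm² — area = 352.58 mm²; (whole slice rotated 30° about Z — lengths, areas and connectivity unchanged). So its area = 352.58 mm². Layer 224 (z = 22.4): the cone is not intersected at this z (z outside [0, 12.5]); the r=4.5 cylinder at (7.5, 7) gives a regular 16-gon of circumradius 4.5 (constant along its height) (area = (16/2)·4.500²·sin(360°/16) = 61.99 mm²); Merging all regions: only the r=4.5 cylinder at (7.5, 7) is present, so the union is just that shape — area = 61.99 mm²; the r=10 sphere at (-2, -2) slices to a regular 16-gon of circumradius 6.726 (√(r²−h²) with h=7.4 from center) (area = (16/2)·6.726²·sin(360°/16) = 138.50 mm²); Taking the union: the 2 present regions are separate (no shared area or edge), so areas and boundary lengths simply add and each stays a separate island — area = 200.50 mm²; (rotated 30° about Z; rotation is an isometry so areas/perimeters/island counts are preserved). So its area = 200.50 mm². Layer 130 is larger (352.58 vs 200.50 mm²).

layer 130 (z = 13 mm)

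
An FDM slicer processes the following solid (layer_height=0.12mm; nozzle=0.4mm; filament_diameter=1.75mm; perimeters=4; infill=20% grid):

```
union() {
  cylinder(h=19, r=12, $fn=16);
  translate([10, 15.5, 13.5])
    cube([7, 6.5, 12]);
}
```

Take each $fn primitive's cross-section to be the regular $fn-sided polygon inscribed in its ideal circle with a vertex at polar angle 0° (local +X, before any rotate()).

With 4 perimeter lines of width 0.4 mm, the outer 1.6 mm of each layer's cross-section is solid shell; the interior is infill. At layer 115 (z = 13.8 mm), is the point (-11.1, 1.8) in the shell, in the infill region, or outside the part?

shell

At z = 13.8 mm: the cylinder: section is a regular 16-gon, circumradius r=12; the cube at (10, 15.5) (footprint 7×6.5) is included at this height; Taking the union: the 2 present regions are separate (no shared area or edge), so areas and boundary lengths simply add and each stays a separate island — 2 connected regions. Overall, the cross-section has 2 separate islands. The nearest boundary edge runs (-12.00, 0.00)→(-11.09, 4.59); distance from the point to it = 0.53 mm. (Shell/infill is judged within the island containing the point — the largest one.) The point is inside the cross-section, 0.53 mm from the nearest boundary — within the 1.6 mm shell band (4 × 0.4).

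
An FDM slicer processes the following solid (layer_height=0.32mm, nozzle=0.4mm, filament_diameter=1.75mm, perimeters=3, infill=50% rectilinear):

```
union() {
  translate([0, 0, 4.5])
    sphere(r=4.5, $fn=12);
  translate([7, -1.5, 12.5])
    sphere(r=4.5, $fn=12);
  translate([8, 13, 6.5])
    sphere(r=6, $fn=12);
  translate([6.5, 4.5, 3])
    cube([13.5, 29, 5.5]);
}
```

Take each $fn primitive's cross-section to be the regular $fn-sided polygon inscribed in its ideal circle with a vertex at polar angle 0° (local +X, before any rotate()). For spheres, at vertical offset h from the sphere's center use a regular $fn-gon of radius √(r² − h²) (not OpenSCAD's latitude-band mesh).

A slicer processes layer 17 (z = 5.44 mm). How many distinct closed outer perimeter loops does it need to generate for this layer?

At z = 5.44 mm: the r=4.5 sphere slices to a regular 12-gon of circumradius 4.401 (√(r²−h²) with h=0.94 from center); the sphere at (7, -1.5) does not reach this height (|z−center|=7.060 > r=4.5); the sphere at (8, 13): section is a regular 12-gon, circumradius = √(r²−h²) = √(6²−1.06²) = 5.906; the 13.5×29 cube at (6.5, 4.5) contributes its full rectangle; Taking the union: the regions partially overlap (shared area 69.43 mm²), so overlapping operands fuse into one piece — 2 connected regions. The result has 2 disconnected regions.

2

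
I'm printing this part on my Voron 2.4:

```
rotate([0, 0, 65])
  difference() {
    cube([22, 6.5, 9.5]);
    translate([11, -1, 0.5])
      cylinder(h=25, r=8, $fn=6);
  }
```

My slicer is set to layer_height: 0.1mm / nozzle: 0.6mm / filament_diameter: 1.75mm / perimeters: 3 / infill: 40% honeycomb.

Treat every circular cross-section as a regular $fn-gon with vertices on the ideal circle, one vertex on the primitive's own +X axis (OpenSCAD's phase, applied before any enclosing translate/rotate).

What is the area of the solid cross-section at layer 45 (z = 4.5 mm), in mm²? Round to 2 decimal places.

At z = 4.5 mm: the cube is present — its section is the full 22×6.5 rectangle (area 143.00 mm²); the r=8 cylinder at (11, -1) contributes a regular 6-gon of circumradius 8 (area = (6/2)·8.000²·sin(360°/6) = 166.28 mm²); After the difference (first − rest): starting from the 22×6.5 cube (143.00 mm²), the r=8 cylinder at (11, -1) partially overlaps it — only the 67.72 mm² overlap (of its 166.28 mm²) is removed, clipping the outline — area = 75.28 mm²; (whole slice rotated 65° about Z — lengths, areas and connectivity unchanged). Overall, the cross-section is a single solid region. Net area = 75.28 mm².

75.28 mm²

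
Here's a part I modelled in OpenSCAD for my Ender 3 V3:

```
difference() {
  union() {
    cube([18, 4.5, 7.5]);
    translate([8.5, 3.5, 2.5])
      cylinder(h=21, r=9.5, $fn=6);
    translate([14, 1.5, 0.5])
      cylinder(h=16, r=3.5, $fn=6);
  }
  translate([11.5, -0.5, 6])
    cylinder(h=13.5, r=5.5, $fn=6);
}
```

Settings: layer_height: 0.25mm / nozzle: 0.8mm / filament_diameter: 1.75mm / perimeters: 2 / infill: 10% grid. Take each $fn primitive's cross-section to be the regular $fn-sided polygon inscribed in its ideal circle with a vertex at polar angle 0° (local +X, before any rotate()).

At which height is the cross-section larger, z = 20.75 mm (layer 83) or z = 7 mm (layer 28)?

Layer 83 (z = 20.75): the cube does not reach this height (z outside [0, 7.5]); the r=9.5 cylinder at (8.5, 3.5) contributes a regular 6-gon of circumradius 9.5 (area = (6/2)·9.500²·sin(360°/6) = 234.48 mm²); the cylinder at (14, 1.5) does not reach this height (z outside [0.5, 16.5]); Taking the union: only the r=9.5 cylinder at (8.5, 3.5) is present, so the union is just that shape — area = 234.48 mm²; the cylinder at (11.5, -0.5) does not reach this height (z outside [6, 19.5]); Taking the first minus the rest: none of the subtracted shapes is present at this height, so that combined region is unchanged — area = 234.48 mm². So its area = 234.48 mm². Layer 28 (z = 7): the 18×4.5 cube contributes its full rectangle (area 81.00 mm²); the cylinder at (8.5, 3.5): section is a regular 6-gon, circumradius r=9.5 (area = (6/2)·9.500²·sin(360°/6) = 234.48 mm²); the cylinder at (14, 1.5): section is a regular 6-gon, circumradius r=3.5 (area = (6/2)·3.500²·sin(360°/6) = 31.83 mm²); Merging all regions: the regions partially overlap — summed areas 347.30 mm² minus the doubly-counted overlap 107.10 mm² gives 240.21 mm² — area = 240.21 mm²; the r=5.5 cylinder at (11.5, -0.5) contributes a regular 6-gon of circumradius 5.5 (area = (6/2)·5.500²·sin(360°/6) = 78.59 mm²); After the difference (first − rest): starting from that combined region (240.21 mm²), the r=5.5 cylinder at (11.5, -0.5) partially overlaps it — only the 70.44 mm² overlap (of its 78.59 mm²) is removed, clipping the outline — area = 169.77 mm². So its area = 169.77 mm². Layer 83 is larger (234.48 vs 169.77 mm²).

layer 83 (z = 20.75 mm)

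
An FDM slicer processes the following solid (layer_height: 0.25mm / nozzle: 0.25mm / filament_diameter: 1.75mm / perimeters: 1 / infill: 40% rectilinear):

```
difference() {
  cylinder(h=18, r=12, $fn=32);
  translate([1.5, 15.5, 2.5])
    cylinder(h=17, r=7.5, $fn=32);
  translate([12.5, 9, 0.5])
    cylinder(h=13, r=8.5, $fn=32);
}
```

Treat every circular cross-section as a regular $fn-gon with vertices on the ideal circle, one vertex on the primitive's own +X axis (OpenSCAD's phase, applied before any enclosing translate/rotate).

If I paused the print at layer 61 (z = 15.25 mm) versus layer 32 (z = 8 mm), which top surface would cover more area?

Layer 61 (z = 15.25): the cylinder: section is a regular 32-gon, circumradius r=12 (area = (32/2)·12.000²·sin(360°/32) = 449.49 mm²); the r=7.5 cylinder at (1.5, 15.5) contributes a regular 32-gon of circumradius 7.5 (area = (32/2)·7.500²·sin(360°/32) = 175.58 mm²); the cylinder at (12.5, 9) is not intersected at this z (z outside [0.5, 13.5]); After the difference (first − rest): starting from the r=12 cylinder (449.49 mm²), the r=7.5 cylinder at (1.5, 15.5) partially overlaps it — only the 29.53 mm² overlap (of its 175.58 mm²) is removed, clipping the outline — area = 419.96 mm². So its area = 419.96 mm². Layer 32 (z = 8): the r=12 cylinder gives a regular 32-gon of circumradius 12 (constant along its height) (area = (32/2)·12.000²·sin(360°/32) = 449.49 mm²); the r=7.5 cylinder at (1.5, 15.5) gives a regular 32-gon of circumradius 7.5 (constant along its height) (area = (32/2)·7.500²·sin(360°/32) = 175.58 mm²); the r=8.5 cylinder at (12.5, 9) contributes a regular 32-gon of circumradius 8.5 (area = (32/2)·8.500²·sin(360°/32) = 225.52 mm²); Subtracting the remaining from the first: starting from the r=12 cylinder (449.49 mm²), the r=7.5 cylinder at (1.5, 15.5) partially overlaps it — only the 29.53 mm² overlap (of its 175.58 mm²) is removed, clipping the outline; the r=8.5 cylinder at (12.5, 9) partially overlaps it — only the 41.53 mm² overlap (of its 225.52 mm²) is removed, clipping the outline — area = 378.43 mm². So its area = 378.43 mm². Layer 61 is larger (419.96 vs 378.43 mm²).

layer 61 (z = 15.25 mm)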